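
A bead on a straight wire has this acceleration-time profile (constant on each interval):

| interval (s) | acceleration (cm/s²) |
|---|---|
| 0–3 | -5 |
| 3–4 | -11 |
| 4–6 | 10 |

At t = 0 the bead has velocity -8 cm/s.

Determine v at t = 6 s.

Δv equals the area under the a-t graph; then v = v₀ + Δv.
0–3 s: -5 × 3 = -15 cm/s
3–4 s: -11 × 1 = -11 cm/s
4–6 s: 10 × 2 = 20 cm/s
Δv = -6 cm/s, so v(6) = -8 + (-6) = -14 cm/s.

-14 cm/s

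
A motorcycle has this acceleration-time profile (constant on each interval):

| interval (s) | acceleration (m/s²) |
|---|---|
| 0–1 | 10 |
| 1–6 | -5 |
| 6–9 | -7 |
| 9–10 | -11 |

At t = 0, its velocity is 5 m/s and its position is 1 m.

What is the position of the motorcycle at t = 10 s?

-74.5 m

On each constant-a segment, Δv = aΔt and Δx = v₀Δt + ½aΔt²; chain segment to segment.
0–1 s: v starts 5 m/s; Δx = 5·1 + ½·10·1² = 10 m; v ends 15 m/s.
1–6 s: v starts 15 m/s; Δx = 15·5 + ½·-5·5² = 12.5 m; v ends -10 m/s.
6–9 s: v starts -10 m/s; Δx = -10·3 + ½·-7·3² = -61.5 m; v ends -31 m/s.
9–10 s: v starts -31 m/s; Δx = -31·1 + ½·-11·1² = -36.5 m; v ends -42 m/s.
x(10) = 1 + Σ Δx = -74.5 m.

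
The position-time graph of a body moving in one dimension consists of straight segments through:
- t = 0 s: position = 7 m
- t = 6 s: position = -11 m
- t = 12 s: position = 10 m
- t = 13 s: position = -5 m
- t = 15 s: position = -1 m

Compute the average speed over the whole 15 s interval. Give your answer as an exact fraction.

58/15 m/s

Average speed = (total path length)/(elapsed time); on a piecewise-linear x-t graph the path length is Σ|Δx|.
0–6 s: |Δx| = |-11 − 7| = 18 m
6–12 s: |Δx| = |10 − -11| = 21 m
12–13 s: |Δx| = |-5 − 10| = 15 m
13–15 s: |Δx| = |-1 − -5| = 4 m
Total path = 58 m; average speed = 58/15 = 58/15 m/s.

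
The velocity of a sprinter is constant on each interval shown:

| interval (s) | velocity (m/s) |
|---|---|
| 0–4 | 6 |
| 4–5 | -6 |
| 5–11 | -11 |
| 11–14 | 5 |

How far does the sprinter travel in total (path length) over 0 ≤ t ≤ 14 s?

Total distance travelled is ∫|v| dt — sum the magnitudes of each area piece.
0–4 s: |6| × 4 = 24 m
4–5 s: |-6| × 1 = 6 m
5–11 s: |-11| × 6 = 66 m
11–14 s: |5| × 3 = 15 m
Total distance = 111 m

111 m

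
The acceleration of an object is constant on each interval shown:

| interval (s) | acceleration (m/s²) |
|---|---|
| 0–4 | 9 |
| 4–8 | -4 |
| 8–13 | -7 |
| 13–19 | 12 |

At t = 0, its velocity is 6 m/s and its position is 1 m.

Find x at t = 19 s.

437.5 m

On each constant-a segment, Δv = aΔt and Δx = v₀Δt + ½aΔt²; chain segment to segment.
0–4 s: v starts 6 m/s; Δx = 6·4 + ½·9·4² = 96 m; v ends 42 m/s.
4–8 s: v starts 42 m/s; Δx = 42·4 + ½·-4·4² = 136 m; v ends 26 m/s.
8–13 s: v starts 26 m/s; Δx = 26·5 + ½·-7·5² = 42.5 m; v ends -9 m/s.
13–19 s: v starts -9 m/s; Δx = -9·6 + ½·12·6² = 162 m; v ends 63 m/s.
x(19) = 1 + Σ Δx = 437.5 m.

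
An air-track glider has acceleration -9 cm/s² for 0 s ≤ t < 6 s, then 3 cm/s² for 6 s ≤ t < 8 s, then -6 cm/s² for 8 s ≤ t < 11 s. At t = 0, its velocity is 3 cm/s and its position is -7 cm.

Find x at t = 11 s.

On each constant-a segment, Δv = aΔt and Δx = v₀Δt + ½aΔt²; chain segment to segment.
0–6 s: v starts 3 cm/s; Δx = 3·6 + ½·-9·6² = -144 cm; v ends -51 cm/s.
6–8 s: v starts -51 cm/s; Δx = -51·2 + ½·3·2² = -96 cm; v ends -45 cm/s.
8–11 s: v starts -45 cm/s; Δx = -45·3 + ½·-6·3² = -162 cm; v ends -63 cm/s.
x(11) = -7 + Σ Δx = -409 cm.

-409 cm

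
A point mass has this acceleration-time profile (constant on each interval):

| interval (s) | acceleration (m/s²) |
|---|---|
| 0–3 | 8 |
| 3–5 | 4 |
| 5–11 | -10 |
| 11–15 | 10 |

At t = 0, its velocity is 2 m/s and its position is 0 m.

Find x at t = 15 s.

On each constant-a segment, Δv = aΔt and Δx = v₀Δt + ½aΔt²; chain segment to segment.
0–3 s: v starts 2 m/s; Δx = 2·3 + ½·8·3² = 42 m; v ends 26 m/s.
3–5 s: v starts 26 m/s; Δx = 26·2 + ½·4·2² = 60 m; v ends 34 m/s.
5–11 s: v starts 34 m/s; Δx = 34·6 + ½·-10·6² = 24 m; v ends -26 m/s.
11–15 s: v starts -26 m/s; Δx = -26·4 + ½·10·4² = -24 m; v ends 14 m/s.
x(15) = 0 + Σ Δx = 102 m.

102 m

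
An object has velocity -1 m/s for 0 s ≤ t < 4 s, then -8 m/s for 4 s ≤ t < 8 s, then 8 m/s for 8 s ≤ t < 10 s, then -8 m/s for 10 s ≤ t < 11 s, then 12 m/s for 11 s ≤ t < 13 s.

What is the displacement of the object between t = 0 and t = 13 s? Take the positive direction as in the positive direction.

-4 m

Net displacement equals the area under the velocity-time graph (areas below the axis count negative).
0–4 s: -1 × 4 = -4 m
4–8 s: -8 × 4 = -32 m
8–10 s: 8 × 2 = 16 m
10–11 s: -8 × 1 = -8 m
11–13 s: 12 × 2 = 24 m
Net displacement = -4 m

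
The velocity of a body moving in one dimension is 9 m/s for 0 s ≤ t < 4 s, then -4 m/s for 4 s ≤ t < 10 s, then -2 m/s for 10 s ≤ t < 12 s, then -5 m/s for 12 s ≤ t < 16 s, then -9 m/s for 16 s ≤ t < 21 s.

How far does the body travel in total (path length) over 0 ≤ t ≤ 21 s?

129 m

Total distance travelled is ∫|v| dt — sum the magnitudes of each area piece.
0–4 s: |9| × 4 = 36 m
4–10 s: |-4| × 6 = 24 m
10–12 s: |-2| × 2 = 4 m
12–16 s: |-5| × 4 = 20 m
16–21 s: |-9| × 5 = 45 m
Total distance = 129 m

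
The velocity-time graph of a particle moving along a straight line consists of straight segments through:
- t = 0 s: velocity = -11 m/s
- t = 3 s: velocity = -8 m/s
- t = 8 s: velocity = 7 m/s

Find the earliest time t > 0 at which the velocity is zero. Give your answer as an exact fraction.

t = 17/3 s

v changes sign on 3–8 s (from -8 to 7); the graph is linear there, so v = 0 at t = 3 + (8)·(8 − 3)/(7 − -8) = 17/3 s.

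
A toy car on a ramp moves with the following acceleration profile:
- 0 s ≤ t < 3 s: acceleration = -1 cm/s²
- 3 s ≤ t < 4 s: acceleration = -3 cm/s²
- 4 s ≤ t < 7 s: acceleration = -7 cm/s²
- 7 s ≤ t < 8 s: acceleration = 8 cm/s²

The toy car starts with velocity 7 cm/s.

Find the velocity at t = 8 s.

-12 cm/s

Δv equals the area under the a-t graph; then v = v₀ + Δv.
0–3 s: -1 × 3 = -3 cm/s
3–4 s: -3 × 1 = -3 cm/s
4–7 s: -7 × 3 = -21 cm/s
7–8 s: 8 × 1 = 8 cm/s
Δv = -19 cm/s, so v(8) = 7 + (-19) = -12 cm/s.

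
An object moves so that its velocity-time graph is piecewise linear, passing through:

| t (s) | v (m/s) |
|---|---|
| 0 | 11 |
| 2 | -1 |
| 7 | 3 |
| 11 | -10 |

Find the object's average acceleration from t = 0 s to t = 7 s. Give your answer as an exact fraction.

Average acceleration = Δv/Δt = (3 − 11)/(7 − 0) = -8/7 m/s².

-8/7 m/s²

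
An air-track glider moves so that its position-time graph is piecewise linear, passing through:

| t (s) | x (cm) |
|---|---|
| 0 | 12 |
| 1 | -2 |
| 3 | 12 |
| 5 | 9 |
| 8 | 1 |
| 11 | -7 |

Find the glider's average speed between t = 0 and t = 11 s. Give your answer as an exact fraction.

Average speed = (total path length)/(elapsed time); on a piecewise-linear x-t graph the path length is Σ|Δx|.
0–1 s: |Δx| = |-2 − 12| = 14 cm
1–3 s: |Δx| = |12 − -2| = 14 cm
3–5 s: |Δx| = |9 − 12| = 3 cm
5–8 s: |Δx| = |1 − 9| = 8 cm
8–11 s: |Δx| = |-7 − 1| = 8 cm
Total path = 47 cm; average speed = 47/11 = 47/11 cm/s.

47/11 cm/s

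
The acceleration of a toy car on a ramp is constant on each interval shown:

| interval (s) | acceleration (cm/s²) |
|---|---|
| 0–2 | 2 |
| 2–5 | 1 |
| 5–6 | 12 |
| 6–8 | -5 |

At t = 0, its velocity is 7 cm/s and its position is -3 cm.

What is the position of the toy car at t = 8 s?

114.5 cm

On each constant-a segment, Δv = aΔt and Δx = v₀Δt + ½aΔt²; chain segment to segment.
0–2 s: v starts 7 cm/s; Δx = 7·2 + ½·2·2² = 18 cm; v ends 11 cm/s.
2–5 s: v starts 11 cm/s; Δx = 11·3 + ½·1·3² = 37.5 cm; v ends 14 cm/s.
5–6 s: v starts 14 cm/s; Δx = 14·1 + ½·12·1² = 20 cm; v ends 26 cm/s.
6–8 s: v starts 26 cm/s; Δx = 26·2 + ½·-5·2² = 42 cm; v ends 16 cm/s.
x(8) = -3 + Σ Δx = 114.5 cm.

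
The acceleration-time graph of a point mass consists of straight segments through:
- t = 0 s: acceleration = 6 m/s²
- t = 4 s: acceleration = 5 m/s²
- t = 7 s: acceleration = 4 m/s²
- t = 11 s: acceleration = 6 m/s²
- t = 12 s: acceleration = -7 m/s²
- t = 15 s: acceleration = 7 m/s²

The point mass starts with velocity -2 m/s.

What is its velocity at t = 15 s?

Δv equals the area under the a-t graph; then v = v₀ + Δv.
0–4 s: ½(6 + 5)(4) = 22 m/s
4–7 s: ½(5 + 4)(3) = 13.5 m/s
7–11 s: ½(4 + 6)(4) = 20 m/s
11–12 s: ½(6 + -7)(1) = -0.5 m/s
12–15 s: ½(-7 + 7)(3) = 0 m/s
Δv = 55 m/s, so v(15) = -2 + (55) = 53 m/s.

53 m/s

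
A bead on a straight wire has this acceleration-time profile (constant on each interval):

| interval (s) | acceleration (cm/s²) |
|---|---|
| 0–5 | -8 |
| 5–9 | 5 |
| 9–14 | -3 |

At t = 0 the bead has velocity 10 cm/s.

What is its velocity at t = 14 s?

-25 cm/s

Δv equals the area under the a-t graph; then v = v₀ + Δv.
0–5 s: -8 × 5 = -40 cm/s
5–9 s: 5 × 4 = 20 cm/s
9–14 s: -3 × 5 = -15 cm/s
Δv = -35 cm/s, so v(14) = 10 + (-35) = -25 cm/s.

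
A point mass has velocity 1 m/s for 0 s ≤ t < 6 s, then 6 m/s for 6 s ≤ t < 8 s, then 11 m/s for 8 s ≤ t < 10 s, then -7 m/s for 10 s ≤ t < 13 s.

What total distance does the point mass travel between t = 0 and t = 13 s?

61 m

Total distance travelled is ∫|v| dt — sum the magnitudes of each area piece.
0–6 s: |1| × 6 = 6 m
6–8 s: |6| × 2 = 12 m
8–10 s: |11| × 2 = 22 m
10–13 s: |-7| × 3 = 21 m
Total distance = 61 m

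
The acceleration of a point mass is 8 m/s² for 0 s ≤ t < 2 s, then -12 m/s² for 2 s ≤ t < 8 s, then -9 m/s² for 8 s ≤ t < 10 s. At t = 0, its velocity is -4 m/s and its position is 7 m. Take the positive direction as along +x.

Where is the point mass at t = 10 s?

-267 m

On each constant-a segment, Δv = aΔt and Δx = v₀Δt + ½aΔt²; chain segment to segment.
0–2 s: v starts -4 m/s; Δx = -4·2 + ½·8·2² = 8 m; v ends 12 m/s.
2–8 s: v starts 12 m/s; Δx = 12·6 + ½·-12·6² = -144 m; v ends -60 m/s.
8–10 s: v starts -60 m/s; Δx = -60·2 + ½·-9·2² = -138 m; v ends -78 m/s.
x(10) = 7 + Σ Δx = -267 m.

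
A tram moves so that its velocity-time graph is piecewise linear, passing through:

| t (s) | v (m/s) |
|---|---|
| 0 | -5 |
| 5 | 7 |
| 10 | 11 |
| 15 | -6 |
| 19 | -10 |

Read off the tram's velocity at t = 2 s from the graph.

On 0–5 s the graph is linear from -5 to 7 m/s: v(2) = -5 + (7 − -5)·(2 − 0)/(5 − 0) = -0.2 m/s.

-0.2 m/s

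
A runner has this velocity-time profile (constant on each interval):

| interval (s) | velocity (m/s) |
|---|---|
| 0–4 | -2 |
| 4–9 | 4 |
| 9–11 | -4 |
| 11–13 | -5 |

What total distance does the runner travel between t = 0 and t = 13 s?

46 m

Total distance travelled is ∫|v| dt — sum the magnitudes of each area piece.
0–4 s: |-2| × 4 = 8 m
4–9 s: |4| × 5 = 20 m
9–11 s: |-4| × 2 = 8 m
11–13 s: |-5| × 2 = 10 m
Total distance = 46 m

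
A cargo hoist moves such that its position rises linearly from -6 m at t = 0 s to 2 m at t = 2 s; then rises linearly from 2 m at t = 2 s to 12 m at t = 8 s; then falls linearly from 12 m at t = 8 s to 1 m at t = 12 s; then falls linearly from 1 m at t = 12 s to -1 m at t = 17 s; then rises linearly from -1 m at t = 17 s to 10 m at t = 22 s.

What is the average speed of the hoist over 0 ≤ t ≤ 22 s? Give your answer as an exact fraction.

21/11 m/s

Average speed = (total path length)/(elapsed time); on a piecewise-linear x-t graph the path length is Σ|Δx|.
0–2 s: |Δx| = |2 − -6| = 8 m
2–8 s: |Δx| = |12 − 2| = 10 m
8–12 s: |Δx| = |1 − 12| = 11 m
12–17 s: |Δx| = |-1 − 1| = 2 m
17–22 s: |Δx| = |10 − -1| = 11 m
Total path = 42 m; average speed = 42/22 = 21/11 m/s.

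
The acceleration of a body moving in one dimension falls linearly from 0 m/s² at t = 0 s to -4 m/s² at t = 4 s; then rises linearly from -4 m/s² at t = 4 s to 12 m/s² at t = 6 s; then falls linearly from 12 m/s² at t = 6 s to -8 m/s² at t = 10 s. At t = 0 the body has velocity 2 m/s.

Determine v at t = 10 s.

10 m/s

Δv equals the area under the a-t graph; then v = v₀ + Δv.
0–4 s: ½(0 + -4)(4) = -8 m/s
4–6 s: ½(-4 + 12)(2) = 8 m/s
6–10 s: ½(12 + -8)(4) = 8 m/s
Δv = 8 m/s, so v(10) = 2 + (8) = 10 m/s.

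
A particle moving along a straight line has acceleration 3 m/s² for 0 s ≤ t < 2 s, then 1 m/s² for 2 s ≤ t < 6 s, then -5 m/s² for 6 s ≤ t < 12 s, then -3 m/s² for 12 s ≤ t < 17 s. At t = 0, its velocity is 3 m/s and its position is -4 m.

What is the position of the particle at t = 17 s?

On each constant-a segment, Δv = aΔt and Δx = v₀Δt + ½aΔt²; chain segment to segment.
0–2 s: v starts 3 m/s; Δx = 3·2 + ½·3·2² = 12 m; v ends 9 m/s.
2–6 s: v starts 9 m/s; Δx = 9·4 + ½·1·4² = 44 m; v ends 13 m/s.
6–12 s: v starts 13 m/s; Δx = 13·6 + ½·-5·6² = -12 m; v ends -17 m/s.
12–17 s: v starts -17 m/s; Δx = -17·5 + ½·-3·5² = -122.5 m; v ends -32 m/s.
x(17) = -4 + Σ Δx = -82.5 m.

-82.5 m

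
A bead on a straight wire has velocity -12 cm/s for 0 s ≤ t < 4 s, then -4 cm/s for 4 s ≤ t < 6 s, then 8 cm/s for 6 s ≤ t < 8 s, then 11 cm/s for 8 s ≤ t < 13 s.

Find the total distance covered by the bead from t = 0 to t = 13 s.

Total distance travelled is ∫|v| dt — sum the magnitudes of each area piece.
0–4 s: |-12| × 4 = 48 cm
4–6 s: |-4| × 2 = 8 cm
6–8 s: |8| × 2 = 16 cm
8–13 s: |11| × 5 = 55 cm
Total distance = 127 cm

127 cm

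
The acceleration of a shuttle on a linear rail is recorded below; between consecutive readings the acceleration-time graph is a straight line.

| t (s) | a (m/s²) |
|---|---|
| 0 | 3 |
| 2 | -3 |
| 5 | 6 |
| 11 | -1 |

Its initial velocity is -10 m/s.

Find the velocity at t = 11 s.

9.5 m/s

Δv equals the area under the a-t graph; then v = v₀ + Δv.
0–2 s: ½(3 + -3)(2) = 0 m/s
2–5 s: ½(-3 + 6)(3) = 4.5 m/s
5–11 s: ½(6 + -1)(6) = 15 m/s
Δv = 19.5 m/s, so v(11) = -10 + (19.5) = 9.5 m/s.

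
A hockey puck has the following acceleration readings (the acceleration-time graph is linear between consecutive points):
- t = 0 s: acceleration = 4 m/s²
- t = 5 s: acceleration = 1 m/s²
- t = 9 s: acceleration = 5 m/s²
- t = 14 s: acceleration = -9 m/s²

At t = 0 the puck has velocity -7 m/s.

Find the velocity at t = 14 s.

7.5 m/s

Δv equals the area under the a-t graph; then v = v₀ + Δv.
0–5 s: ½(4 + 1)(5) = 12.5 m/s
5–9 s: ½(1 + 5)(4) = 12 m/s
9–14 s: ½(5 + -9)(5) = -10 m/s
Δv = 14.5 m/s, so v(14) = -7 + (14.5) = 7.5 m/s.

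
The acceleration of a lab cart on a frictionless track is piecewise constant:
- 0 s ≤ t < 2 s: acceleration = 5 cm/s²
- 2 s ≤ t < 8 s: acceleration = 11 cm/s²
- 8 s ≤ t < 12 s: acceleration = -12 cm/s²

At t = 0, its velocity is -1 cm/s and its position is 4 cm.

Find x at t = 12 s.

On each constant-a segment, Δv = aΔt and Δx = v₀Δt + ½aΔt²; chain segment to segment.
0–2 s: v starts -1 cm/s; Δx = -1·2 + ½·5·2² = 8 cm; v ends 9 cm/s.
2–8 s: v starts 9 cm/s; Δx = 9·6 + ½·11·6² = 252 cm; v ends 75 cm/s.
8–12 s: v starts 75 cm/s; Δx = 75·4 + ½·-12·4² = 204 cm; v ends 27 cm/s.
x(12) = 4 + Σ Δx = 468 cm.

468 cm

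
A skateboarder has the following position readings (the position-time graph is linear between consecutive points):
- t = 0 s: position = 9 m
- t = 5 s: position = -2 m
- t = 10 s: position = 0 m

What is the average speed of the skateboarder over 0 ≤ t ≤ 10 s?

1.3 m/s

Average speed = (total path length)/(elapsed time); on a piecewise-linear x-t graph the path length is Σ|Δx|.
0–5 s: |Δx| = |-2 − 9| = 11 m
5–10 s: |Δx| = |0 − -2| = 2 m
Total path = 13 m; average speed = 13/10 = 1.3 m/s.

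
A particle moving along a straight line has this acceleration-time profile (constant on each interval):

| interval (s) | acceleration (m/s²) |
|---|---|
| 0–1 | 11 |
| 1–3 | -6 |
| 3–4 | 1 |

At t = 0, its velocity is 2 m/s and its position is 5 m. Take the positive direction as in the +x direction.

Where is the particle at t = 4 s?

28 m

On each constant-a segment, Δv = aΔt and Δx = v₀Δt + ½aΔt²; chain segment to segment.
0–1 s: v starts 2 m/s; Δx = 2·1 + ½·11·1² = 7.5 m; v ends 13 m/s.
1–3 s: v starts 13 m/s; Δx = 13·2 + ½·-6·2² = 14 m; v ends 1 m/s.
3–4 s: v starts 1 m/s; Δx = 1·1 + ½·1·1² = 1.5 m; v ends 2 m/s.
x(4) = 5 + Σ Δx = 28 m.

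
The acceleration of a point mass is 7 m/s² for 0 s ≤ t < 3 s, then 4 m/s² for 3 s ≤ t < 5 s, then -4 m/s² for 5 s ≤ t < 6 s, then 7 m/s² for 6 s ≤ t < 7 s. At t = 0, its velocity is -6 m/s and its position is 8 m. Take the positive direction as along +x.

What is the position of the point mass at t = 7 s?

103 m

On each constant-a segment, Δv = aΔt and Δx = v₀Δt + ½aΔt²; chain segment to segment.
0–3 s: v starts -6 m/s; Δx = -6·3 + ½·7·3² = 13.5 m; v ends 15 m/s.
3–5 s: v starts 15 m/s; Δx = 15·2 + ½·4·2² = 38 m; v ends 23 m/s.
5–6 s: v starts 23 m/s; Δx = 23·1 + ½·-4·1² = 21 m; v ends 19 m/s.
6–7 s: v starts 19 m/s; Δx = 19·1 + ½·7·1² = 22.5 m; v ends 26 m/s.
x(7) = 8 + Σ Δx = 103 m.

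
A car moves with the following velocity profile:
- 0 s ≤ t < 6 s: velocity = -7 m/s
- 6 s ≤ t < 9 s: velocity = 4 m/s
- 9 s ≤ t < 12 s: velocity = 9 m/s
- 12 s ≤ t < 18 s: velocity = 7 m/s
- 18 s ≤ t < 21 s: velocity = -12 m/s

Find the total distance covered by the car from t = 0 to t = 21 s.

159 m

Distance (not displacement) is the total path length: add the absolute areas under v-t.
0–6 s: |-7| × 6 = 42 m
6–9 s: |4| × 3 = 12 m
9–12 s: |9| × 3 = 27 m
12–18 s: |7| × 6 = 42 m
18–21 s: |-12| × 3 = 36 m
Total distance = 159 m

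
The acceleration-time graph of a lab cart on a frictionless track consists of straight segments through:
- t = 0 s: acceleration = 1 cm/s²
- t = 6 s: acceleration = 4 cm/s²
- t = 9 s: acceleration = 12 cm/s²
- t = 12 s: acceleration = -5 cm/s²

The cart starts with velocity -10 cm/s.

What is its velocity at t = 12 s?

Δv equals the area under the a-t graph; then v = v₀ + Δv.
0–6 s: ½(1 + 4)(6) = 15 cm/s
6–9 s: ½(4 + 12)(3) = 24 cm/s
9–12 s: ½(12 + -5)(3) = 10.5 cm/s
Δv = 49.5 cm/s, so v(12) = -10 + (49.5) = 39.5 cm/s.

39.5 cm/s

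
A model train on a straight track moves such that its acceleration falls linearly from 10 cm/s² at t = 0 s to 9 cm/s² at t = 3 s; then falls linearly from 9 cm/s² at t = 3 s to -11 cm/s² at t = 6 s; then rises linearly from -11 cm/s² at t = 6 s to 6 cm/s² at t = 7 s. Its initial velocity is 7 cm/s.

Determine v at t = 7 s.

Δv equals the area under the a-t graph; then v = v₀ + Δv.
0–3 s: ½(10 + 9)(3) = 28.5 cm/s
3–6 s: ½(9 + -11)(3) = -3 cm/s
6–7 s: ½(-11 + 6)(1) = -2.5 cm/s
Δv = 23 cm/s, so v(7) = 7 + (23) = 30 cm/s.

30 cm/s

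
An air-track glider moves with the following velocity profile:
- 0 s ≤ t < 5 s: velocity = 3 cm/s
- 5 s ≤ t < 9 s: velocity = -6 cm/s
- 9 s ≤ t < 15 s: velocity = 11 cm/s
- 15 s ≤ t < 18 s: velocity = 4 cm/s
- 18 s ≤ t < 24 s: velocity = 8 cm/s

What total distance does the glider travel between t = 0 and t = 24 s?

Distance (not displacement) is the total path length: add the absolute areas under v-t.
0–5 s: |3| × 5 = 15 cm
5–9 s: |-6| × 4 = 24 cm
9–15 s: |11| × 6 = 66 cm
15–18 s: |4| × 3 = 12 cm
18–24 s: |8| × 6 = 48 cm
Total distance = 165 cm

165 cm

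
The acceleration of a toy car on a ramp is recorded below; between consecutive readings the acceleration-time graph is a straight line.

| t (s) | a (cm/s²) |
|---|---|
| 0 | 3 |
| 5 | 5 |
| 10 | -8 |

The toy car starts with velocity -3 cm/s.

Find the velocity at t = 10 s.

Δv equals the area under the a-t graph; then v = v₀ + Δv.
0–5 s: ½(3 + 5)(5) = 20 cm/s
5–10 s: ½(5 + -8)(5) = -7.5 cm/s
Δv = 12.5 cm/s, so v(10) = -3 + (12.5) = 9.5 cm/s.

9.5 cm/s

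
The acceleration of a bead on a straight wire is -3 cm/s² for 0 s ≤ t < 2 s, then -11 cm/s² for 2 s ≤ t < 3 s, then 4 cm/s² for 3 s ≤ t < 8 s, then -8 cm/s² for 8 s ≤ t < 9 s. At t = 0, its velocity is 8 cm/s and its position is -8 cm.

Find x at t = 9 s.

10.5 cm

On each constant-a segment, Δv = aΔt and Δx = v₀Δt + ½aΔt²; chain segment to segment.
0–2 s: v starts 8 cm/s; Δx = 8·2 + ½·-3·2² = 10 cm; v ends 2 cm/s.
2–3 s: v starts 2 cm/s; Δx = 2·1 + ½·-11·1² = -3.5 cm; v ends -9 cm/s.
3–8 s: v starts -9 cm/s; Δx = -9·5 + ½·4·5² = 5 cm; v ends 11 cm/s.
8–9 s: v starts 11 cm/s; Δx = 11·1 + ½·-8·1² = 7 cm; v ends 3 cm/s.
x(9) = -8 + Σ Δx = 10.5 cm.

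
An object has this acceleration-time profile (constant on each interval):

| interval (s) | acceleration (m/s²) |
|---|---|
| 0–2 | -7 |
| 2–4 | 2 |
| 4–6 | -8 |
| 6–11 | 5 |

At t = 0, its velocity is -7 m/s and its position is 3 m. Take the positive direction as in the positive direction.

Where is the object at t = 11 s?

-215.5 m

On each constant-a segment, Δv = aΔt and Δx = v₀Δt + ½aΔt²; chain segment to segment.
0–2 s: v starts -7 m/s; Δx = -7·2 + ½·-7·2² = -28 m; v ends -21 m/s.
2–4 s: v starts -21 m/s; Δx = -21·2 + ½·2·2² = -38 m; v ends -17 m/s.
4–6 s: v starts -17 m/s; Δx = -17·2 + ½·-8·2² = -50 m; v ends -33 m/s.
6–11 s: v starts -33 m/s; Δx = -33·5 + ½·5·5² = -102.5 m; v ends -8 m/s.
x(11) = 3 + Σ Δx = -215.5 m.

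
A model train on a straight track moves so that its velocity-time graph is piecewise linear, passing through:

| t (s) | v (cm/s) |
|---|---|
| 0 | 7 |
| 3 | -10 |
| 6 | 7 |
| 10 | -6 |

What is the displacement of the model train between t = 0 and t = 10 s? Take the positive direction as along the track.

-7 cm

Displacement is the signed area under the v-t curve.
0–3 s: ½(7 + -10)(3) = -4.5 cm
3–6 s: ½(-10 + 7)(3) = -4.5 cm
6–10 s: ½(7 + -6)(4) = 2 cm
Net displacement = -7 cm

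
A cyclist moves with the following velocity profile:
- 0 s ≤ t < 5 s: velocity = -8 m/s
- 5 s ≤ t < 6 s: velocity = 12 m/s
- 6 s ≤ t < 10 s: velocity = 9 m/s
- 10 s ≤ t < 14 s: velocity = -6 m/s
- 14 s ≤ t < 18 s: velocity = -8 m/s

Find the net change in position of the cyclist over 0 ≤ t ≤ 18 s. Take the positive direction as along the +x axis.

-48 m

Net displacement equals the area under the velocity-time graph (areas below the axis count negative).
0–5 s: -8 × 5 = -40 m
5–6 s: 12 × 1 = 12 m
6–10 s: 9 × 4 = 36 m
10–14 s: -6 × 4 = -24 m
14–18 s: -8 × 4 = -32 m
Net displacement = -48 m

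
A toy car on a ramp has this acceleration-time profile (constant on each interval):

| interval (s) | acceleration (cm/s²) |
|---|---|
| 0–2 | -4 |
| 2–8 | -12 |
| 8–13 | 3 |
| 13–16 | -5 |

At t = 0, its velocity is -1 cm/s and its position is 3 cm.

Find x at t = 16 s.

On each constant-a segment, Δv = aΔt and Δx = v₀Δt + ½aΔt²; chain segment to segment.
0–2 s: v starts -1 cm/s; Δx = -1·2 + ½·-4·2² = -10 cm; v ends -9 cm/s.
2–8 s: v starts -9 cm/s; Δx = -9·6 + ½·-12·6² = -270 cm; v ends -81 cm/s.
8–13 s: v starts -81 cm/s; Δx = -81·5 + ½·3·5² = -367.5 cm; v ends -66 cm/s.
13–16 s: v starts -66 cm/s; Δx = -66·3 + ½·-5·3² = -220.5 cm; v ends -81 cm/s.
x(16) = 3 + Σ Δx = -865 cm.

-865 cm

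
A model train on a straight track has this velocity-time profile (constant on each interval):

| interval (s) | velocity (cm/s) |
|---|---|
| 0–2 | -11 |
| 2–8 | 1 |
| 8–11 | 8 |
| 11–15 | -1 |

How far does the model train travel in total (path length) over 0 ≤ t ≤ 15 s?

56 cm

Distance (not displacement) is the total path length: add the absolute areas under v-t.
0–2 s: |-11| × 2 = 22 cm
2–8 s: |1| × 6 = 6 cm
8–11 s: |8| × 3 = 24 cm
11–15 s: |-1| × 4 = 4 cm
Total distance = 56 cm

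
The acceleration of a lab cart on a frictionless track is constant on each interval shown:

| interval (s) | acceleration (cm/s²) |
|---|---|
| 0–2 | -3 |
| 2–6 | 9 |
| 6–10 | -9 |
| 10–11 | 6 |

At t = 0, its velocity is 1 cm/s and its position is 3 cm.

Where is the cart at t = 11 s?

101 cm

On each constant-a segment, Δv = aΔt and Δx = v₀Δt + ½aΔt²; chain segment to segment.
0–2 s: v starts 1 cm/s; Δx = 1·2 + ½·-3·2² = -4 cm; v ends -5 cm/s.
2–6 s: v starts -5 cm/s; Δx = -5·4 + ½·9·4² = 52 cm; v ends 31 cm/s.
6–10 s: v starts 31 cm/s; Δx = 31·4 + ½·-9·4² = 52 cm; v ends -5 cm/s.
10–11 s: v starts -5 cm/s; Δx = -5·1 + ½·6·1² = -2 cm; v ends 1 cm/s.
x(11) = 3 + Σ Δx = 101 cm.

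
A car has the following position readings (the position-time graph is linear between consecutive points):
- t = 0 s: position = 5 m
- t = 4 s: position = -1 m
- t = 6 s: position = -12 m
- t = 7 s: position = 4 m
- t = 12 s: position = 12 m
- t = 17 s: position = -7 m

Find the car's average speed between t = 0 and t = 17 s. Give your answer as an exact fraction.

60/17 m/s

Average speed = (total path length)/(elapsed time); on a piecewise-linear x-t graph the path length is Σ|Δx|.
0–4 s: |Δx| = |-1 − 5| = 6 m
4–6 s: |Δx| = |-12 − -1| = 11 m
6–7 s: |Δx| = |4 − -12| = 16 m
7–12 s: |Δx| = |12 − 4| = 8 m
12–17 s: |Δx| = |-7 − 12| = 19 m
Total path = 60 m; average speed = 60/17 = 60/17 m/s.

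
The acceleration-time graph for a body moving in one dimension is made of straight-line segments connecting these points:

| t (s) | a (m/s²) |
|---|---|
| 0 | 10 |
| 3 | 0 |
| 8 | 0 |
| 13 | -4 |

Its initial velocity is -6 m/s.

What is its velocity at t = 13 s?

-1 m/s

Δv equals the area under the a-t graph; then v = v₀ + Δv.
0–3 s: ½(10 + 0)(3) = 15 m/s
3–8 s: 0 × 5 = 0 m/s
8–13 s: ½(0 + -4)(5) = -10 m/s
Δv = 5 m/s, so v(13) = -6 + (5) = -1 m/s.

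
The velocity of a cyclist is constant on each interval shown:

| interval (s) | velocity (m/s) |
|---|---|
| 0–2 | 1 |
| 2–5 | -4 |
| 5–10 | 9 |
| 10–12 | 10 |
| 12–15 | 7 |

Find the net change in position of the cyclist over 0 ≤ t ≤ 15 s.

Displacement is the signed area under the v-t curve.
0–2 s: 1 × 2 = 2 m
2–5 s: -4 × 3 = -12 m
5–10 s: 9 × 5 = 45 m
10–12 s: 10 × 2 = 20 m
12–15 s: 7 × 3 = 21 m
Net displacement = 76 m

76 m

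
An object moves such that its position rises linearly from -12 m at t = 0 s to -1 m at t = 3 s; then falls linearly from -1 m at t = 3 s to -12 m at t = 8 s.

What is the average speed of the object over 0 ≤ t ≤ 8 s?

2.75 m/s

Average speed = (total path length)/(elapsed time); on a piecewise-linear x-t graph the path length is Σ|Δx|.
0–3 s: |Δx| = |-1 − -12| = 11 m
3–8 s: |Δx| = |-12 − -1| = 11 m
Total path = 22 m; average speed = 22/8 = 2.75 m/s.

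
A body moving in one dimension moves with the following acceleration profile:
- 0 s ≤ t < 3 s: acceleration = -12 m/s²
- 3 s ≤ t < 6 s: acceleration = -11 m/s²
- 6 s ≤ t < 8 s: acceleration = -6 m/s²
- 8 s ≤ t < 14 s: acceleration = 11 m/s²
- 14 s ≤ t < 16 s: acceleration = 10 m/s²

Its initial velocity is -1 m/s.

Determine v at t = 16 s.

Δv equals the area under the a-t graph; then v = v₀ + Δv.
0–3 s: -12 × 3 = -36 m/s
3–6 s: -11 × 3 = -33 m/s
6–8 s: -6 × 2 = -12 m/s
8–14 s: 11 × 6 = 66 m/s
14–16 s: 10 × 2 = 20 m/s
Δv = 5 m/s, so v(16) = -1 + (5) = 4 m/s.

4 m/s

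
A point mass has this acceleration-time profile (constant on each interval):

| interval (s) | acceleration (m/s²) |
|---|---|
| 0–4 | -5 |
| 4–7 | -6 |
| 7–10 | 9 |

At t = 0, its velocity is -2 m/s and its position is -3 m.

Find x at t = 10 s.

On each constant-a segment, Δv = aΔt and Δx = v₀Δt + ½aΔt²; chain segment to segment.
0–4 s: v starts -2 m/s; Δx = -2·4 + ½·-5·4² = -48 m; v ends -22 m/s.
4–7 s: v starts -22 m/s; Δx = -22·3 + ½·-6·3² = -93 m; v ends -40 m/s.
7–10 s: v starts -40 m/s; Δx = -40·3 + ½·9·3² = -79.5 m; v ends -13 m/s.
x(10) = -3 + Σ Δx = -223.5 m.

-223.5 m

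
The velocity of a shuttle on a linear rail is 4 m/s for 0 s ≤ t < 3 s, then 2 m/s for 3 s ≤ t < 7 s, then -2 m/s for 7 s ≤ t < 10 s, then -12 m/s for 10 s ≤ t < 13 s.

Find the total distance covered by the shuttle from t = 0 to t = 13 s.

Distance (not displacement) is the total path length: add the absolute areas under v-t.
0–3 s: |4| × 3 = 12 m
3–7 s: |2| × 4 = 8 m
7–10 s: |-2| × 3 = 6 m
10–13 s: |-12| × 3 = 36 m
Total distance = 62 m

62 m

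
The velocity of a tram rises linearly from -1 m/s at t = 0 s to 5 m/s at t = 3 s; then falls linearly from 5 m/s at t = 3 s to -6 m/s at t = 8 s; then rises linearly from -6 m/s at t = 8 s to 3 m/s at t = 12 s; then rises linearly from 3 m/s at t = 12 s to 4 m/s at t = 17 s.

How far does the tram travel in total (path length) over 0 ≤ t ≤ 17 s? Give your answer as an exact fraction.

Distance (not displacement) is the total path length: add the absolute areas under v-t.
0–3 s: v = 0 at t = 0.5 s; triangle areas 0.25 + 6.25 = 6.5 m
3–8 s: v = 0 at t = 58/11 s; triangle areas 125/22 + 90/11 = 305/22 m
8–12 s: v = 0 at t = 32/3 s; triangle areas 8 + 2 = 10 m
12–17 s: |½(3 + 4)(5)| = 17.5 m
Total distance = 1053/22 m

1053/22 m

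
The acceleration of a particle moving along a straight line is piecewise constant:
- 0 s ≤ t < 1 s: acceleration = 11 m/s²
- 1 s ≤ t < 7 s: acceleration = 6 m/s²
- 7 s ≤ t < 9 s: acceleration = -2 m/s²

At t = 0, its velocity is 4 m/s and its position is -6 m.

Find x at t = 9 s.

299.5 m

On each constant-a segment, Δv = aΔt and Δx = v₀Δt + ½aΔt²; chain segment to segment.
0–1 s: v starts 4 m/s; Δx = 4·1 + ½·11·1² = 9.5 m; v ends 15 m/s.
1–7 s: v starts 15 m/s; Δx = 15·6 + ½·6·6² = 198 m; v ends 51 m/s.
7–9 s: v starts 51 m/s; Δx = 51·2 + ½·-2·2² = 98 m; v ends 47 m/s.
x(9) = -6 + Σ Δx = 299.5 m.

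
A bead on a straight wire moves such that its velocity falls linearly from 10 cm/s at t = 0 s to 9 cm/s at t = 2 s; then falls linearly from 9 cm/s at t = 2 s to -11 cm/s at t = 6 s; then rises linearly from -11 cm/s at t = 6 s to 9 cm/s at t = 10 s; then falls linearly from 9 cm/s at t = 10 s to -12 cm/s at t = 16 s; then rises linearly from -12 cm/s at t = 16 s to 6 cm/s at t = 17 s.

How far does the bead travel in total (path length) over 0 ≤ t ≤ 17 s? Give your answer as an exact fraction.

Total distance travelled is ∫|v| dt — sum the magnitudes of each area piece.
0–2 s: |½(10 + 9)(2)| = 19 cm
2–6 s: v = 0 at t = 3.8 s; triangle areas 8.1 + 12.1 = 20.2 cm
6–10 s: v = 0 at t = 8.2 s; triangle areas 12.1 + 8.1 = 20.2 cm
10–16 s: v = 0 at t = 88/7 s; triangle areas 81/7 + 144/7 = 225/7 cm
16–17 s: v = 0 at t = 50/3 s; triangle areas 4 + 1 = 5 cm
Total distance = 3379/35 cm

3379/35 cm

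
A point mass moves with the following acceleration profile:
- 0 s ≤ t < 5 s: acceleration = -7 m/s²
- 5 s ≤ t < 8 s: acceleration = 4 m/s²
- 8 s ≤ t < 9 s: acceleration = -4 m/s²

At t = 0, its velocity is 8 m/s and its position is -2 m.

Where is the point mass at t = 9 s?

-129.5 m

On each constant-a segment, Δv = aΔt and Δx = v₀Δt + ½aΔt²; chain segment to segment.
0–5 s: v starts 8 m/s; Δx = 8·5 + ½·-7·5² = -47.5 m; v ends -27 m/s.
5–8 s: v starts -27 m/s; Δx = -27·3 + ½·4·3² = -63 m; v ends -15 m/s.
8–9 s: v starts -15 m/s; Δx = -15·1 + ½·-4·1² = -17 m; v ends -19 m/s.
x(9) = -2 + Σ Δx = -129.5 m.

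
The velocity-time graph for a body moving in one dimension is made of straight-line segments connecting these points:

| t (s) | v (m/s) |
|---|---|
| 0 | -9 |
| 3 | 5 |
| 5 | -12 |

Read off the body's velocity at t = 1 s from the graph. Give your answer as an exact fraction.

-13/3 m/s

On 0–3 s the graph is linear from -9 to 5 m/s: v(1) = -9 + (5 − -9)·(1 − 0)/(3 − 0) = -13/3 m/s.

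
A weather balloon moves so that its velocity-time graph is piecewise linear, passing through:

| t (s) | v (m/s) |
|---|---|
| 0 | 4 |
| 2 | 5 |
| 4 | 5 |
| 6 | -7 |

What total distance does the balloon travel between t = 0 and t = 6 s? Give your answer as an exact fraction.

Total distance travelled is ∫|v| dt — sum the magnitudes of each area piece.
0–2 s: |½(4 + 5)(2)| = 9 m
2–4 s: |5| × 2 = 10 m
4–6 s: v = 0 at t = 29/6 s; triangle areas 25/12 + 49/12 = 37/6 m
Total distance = 151/6 m

151/6 m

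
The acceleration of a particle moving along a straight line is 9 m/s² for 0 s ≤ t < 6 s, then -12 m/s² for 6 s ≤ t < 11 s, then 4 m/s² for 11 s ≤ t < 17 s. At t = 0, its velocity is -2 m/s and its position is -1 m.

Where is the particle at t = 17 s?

On each constant-a segment, Δv = aΔt and Δx = v₀Δt + ½aΔt²; chain segment to segment.
0–6 s: v starts -2 m/s; Δx = -2·6 + ½·9·6² = 150 m; v ends 52 m/s.
6–11 s: v starts 52 m/s; Δx = 52·5 + ½·-12·5² = 110 m; v ends -8 m/s.
11–17 s: v starts -8 m/s; Δx = -8·6 + ½·4·6² = 24 m; v ends 16 m/s.
x(17) = -1 + Σ Δx = 283 m.

283 m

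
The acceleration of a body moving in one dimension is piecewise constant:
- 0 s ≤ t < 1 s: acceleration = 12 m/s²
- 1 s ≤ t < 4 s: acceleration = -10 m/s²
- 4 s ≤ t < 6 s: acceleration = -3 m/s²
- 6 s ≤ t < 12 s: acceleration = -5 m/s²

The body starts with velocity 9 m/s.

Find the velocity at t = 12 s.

-45 m/s

Δv equals the area under the a-t graph; then v = v₀ + Δv.
0–1 s: 12 × 1 = 12 m/s
1–4 s: -10 × 3 = -30 m/s
4–6 s: -3 × 2 = -6 m/s
6–12 s: -5 × 6 = -30 m/s
Δv = -54 m/s, so v(12) = 9 + (-54) = -45 m/s.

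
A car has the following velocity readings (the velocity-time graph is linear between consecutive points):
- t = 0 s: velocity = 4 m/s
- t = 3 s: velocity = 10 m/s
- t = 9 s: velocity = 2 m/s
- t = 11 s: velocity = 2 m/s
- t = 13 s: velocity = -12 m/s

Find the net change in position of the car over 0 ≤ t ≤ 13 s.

51 m

Net displacement equals the area under the velocity-time graph (areas below the axis count negative).
0–3 s: ½(4 + 10)(3) = 21 m
3–9 s: ½(10 + 2)(6) = 36 m
9–11 s: 2 × 2 = 4 m
11–13 s: ½(2 + -12)(2) = -10 m
Net displacement = 51 m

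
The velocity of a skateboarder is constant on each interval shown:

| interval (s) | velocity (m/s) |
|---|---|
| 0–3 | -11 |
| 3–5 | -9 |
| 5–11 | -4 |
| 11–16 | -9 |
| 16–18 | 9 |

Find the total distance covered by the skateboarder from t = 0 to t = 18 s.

138 m

Distance (not displacement) is the total path length: add the absolute areas under v-t.
0–3 s: |-11| × 3 = 33 m
3–5 s: |-9| × 2 = 18 m
5–11 s: |-4| × 6 = 24 m
11–16 s: |-9| × 5 = 45 m
16–18 s: |9| × 2 = 18 m
Total distance = 138 m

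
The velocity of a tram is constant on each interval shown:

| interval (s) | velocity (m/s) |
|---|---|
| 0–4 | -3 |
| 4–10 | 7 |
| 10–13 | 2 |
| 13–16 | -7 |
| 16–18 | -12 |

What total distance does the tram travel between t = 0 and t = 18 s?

105 m

Total distance travelled is ∫|v| dt — sum the magnitudes of each area piece.
0–4 s: |-3| × 4 = 12 m
4–10 s: |7| × 6 = 42 m
10–13 s: |2| × 3 = 6 m
13–16 s: |-7| × 3 = 21 m
16–18 s: |-12| × 2 = 24 m
Total distance = 105 m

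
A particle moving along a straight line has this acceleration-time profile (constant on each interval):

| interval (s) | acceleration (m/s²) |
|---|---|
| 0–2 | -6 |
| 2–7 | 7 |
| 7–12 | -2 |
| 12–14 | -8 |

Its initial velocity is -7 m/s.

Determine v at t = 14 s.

Δv equals the area under the a-t graph; then v = v₀ + Δv.
0–2 s: -6 × 2 = -12 m/s
2–7 s: 7 × 5 = 35 m/s
7–12 s: -2 × 5 = -10 m/s
12–14 s: -8 × 2 = -16 m/s
Δv = -3 m/s, so v(14) = -7 + (-3) = -10 m/s.

-10 m/s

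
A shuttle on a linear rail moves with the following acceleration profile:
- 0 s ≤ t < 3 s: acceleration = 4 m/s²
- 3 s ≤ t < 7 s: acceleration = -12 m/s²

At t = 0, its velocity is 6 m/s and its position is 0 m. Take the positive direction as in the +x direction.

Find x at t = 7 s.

On each constant-a segment, Δv = aΔt and Δx = v₀Δt + ½aΔt²; chain segment to segment.
0–3 s: v starts 6 m/s; Δx = 6·3 + ½·4·3² = 36 m; v ends 18 m/s.
3–7 s: v starts 18 m/s; Δx = 18·4 + ½·-12·4² = -24 m; v ends -30 m/s.
x(7) = 0 + Σ Δx = 12 m.

12 m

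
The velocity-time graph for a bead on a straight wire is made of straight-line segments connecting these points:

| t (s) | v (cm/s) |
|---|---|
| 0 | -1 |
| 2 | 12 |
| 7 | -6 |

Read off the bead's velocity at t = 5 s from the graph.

1.2 cm/s

On 2–7 s the graph is linear from 12 to -6 cm/s: v(5) = 12 + (-6 − 12)·(5 − 2)/(7 − 2) = 1.2 cm/s.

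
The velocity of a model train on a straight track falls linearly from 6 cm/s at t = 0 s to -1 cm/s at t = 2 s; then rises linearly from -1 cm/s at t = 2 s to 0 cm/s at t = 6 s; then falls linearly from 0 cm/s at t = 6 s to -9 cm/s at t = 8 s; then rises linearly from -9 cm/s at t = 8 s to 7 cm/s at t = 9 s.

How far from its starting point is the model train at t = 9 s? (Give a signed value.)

-7 cm

Displacement is the signed area under the v-t curve.
0–2 s: ½(6 + -1)(2) = 5 cm
2–6 s: ½(-1 + 0)(4) = -2 cm
6–8 s: ½(0 + -9)(2) = -9 cm
8–9 s: ½(-9 + 7)(1) = -1 cm
Net displacement = -7 cm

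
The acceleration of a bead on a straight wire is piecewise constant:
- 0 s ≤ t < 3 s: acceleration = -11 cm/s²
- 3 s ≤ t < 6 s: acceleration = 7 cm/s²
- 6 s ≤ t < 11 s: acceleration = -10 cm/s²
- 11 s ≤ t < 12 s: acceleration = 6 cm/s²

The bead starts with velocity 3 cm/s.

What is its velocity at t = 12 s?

Δv equals the area under the a-t graph; then v = v₀ + Δv.
0–3 s: -11 × 3 = -33 cm/s
3–6 s: 7 × 3 = 21 cm/s
6–11 s: -10 × 5 = -50 cm/s
11–12 s: 6 × 1 = 6 cm/s
Δv = -56 cm/s, so v(12) = 3 + (-56) = -53 cm/s.

-53 cm/s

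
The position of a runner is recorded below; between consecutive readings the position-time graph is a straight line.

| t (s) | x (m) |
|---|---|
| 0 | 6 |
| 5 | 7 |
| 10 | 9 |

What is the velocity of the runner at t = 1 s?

0.2 m/s

Velocity is the slope of the x-t graph on 0–5 s: (7 − 6)/(5 − 0) = 0.2 m/s.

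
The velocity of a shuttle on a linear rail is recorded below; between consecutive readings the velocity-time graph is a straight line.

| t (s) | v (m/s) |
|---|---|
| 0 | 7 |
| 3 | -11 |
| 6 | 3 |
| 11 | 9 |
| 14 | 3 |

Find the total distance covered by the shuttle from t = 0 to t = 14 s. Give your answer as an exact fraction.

Total distance travelled is ∫|v| dt — sum the magnitudes of each area piece.
0–3 s: v = 0 at t = 7/6 s; triangle areas 49/12 + 121/12 = 85/6 m
3–6 s: v = 0 at t = 75/14 s; triangle areas 363/28 + 27/28 = 195/14 m
6–11 s: |½(3 + 9)(5)| = 30 m
11–14 s: |½(9 + 3)(3)| = 18 m
Total distance = 1598/21 m

1598/21 m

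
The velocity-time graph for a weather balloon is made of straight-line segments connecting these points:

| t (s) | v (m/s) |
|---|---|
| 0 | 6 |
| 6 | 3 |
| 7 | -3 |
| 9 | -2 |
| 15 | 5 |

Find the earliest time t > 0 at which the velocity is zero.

t = 6.5 s

v changes sign on 6–7 s (from 3 to -3); the graph is linear there, so v = 0 at t = 6 + (-3)·(7 − 6)/(-3 − 3) = 6.5 s.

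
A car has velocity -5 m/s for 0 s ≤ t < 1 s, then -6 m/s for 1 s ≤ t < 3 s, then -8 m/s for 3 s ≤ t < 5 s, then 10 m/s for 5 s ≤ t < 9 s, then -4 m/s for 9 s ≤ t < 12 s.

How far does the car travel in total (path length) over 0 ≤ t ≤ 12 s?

Total distance travelled is ∫|v| dt — sum the magnitudes of each area piece.
0–1 s: |-5| × 1 = 5 m
1–3 s: |-6| × 2 = 12 m
3–5 s: |-8| × 2 = 16 m
5–9 s: |10| × 4 = 40 m
9–12 s: |-4| × 3 = 12 m
Total distance = 85 m

85 m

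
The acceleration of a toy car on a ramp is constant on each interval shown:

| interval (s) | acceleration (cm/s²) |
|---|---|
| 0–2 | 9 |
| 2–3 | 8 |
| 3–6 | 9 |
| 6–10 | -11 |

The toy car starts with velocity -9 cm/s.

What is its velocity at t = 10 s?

0 cm/s

Δv equals the area under the a-t graph; then v = v₀ + Δv.
0–2 s: 9 × 2 = 18 cm/s
2–3 s: 8 × 1 = 8 cm/s
3–6 s: 9 × 3 = 27 cm/s
6–10 s: -11 × 4 = -44 cm/s
Δv = 9 cm/s, so v(10) = -9 + (9) = 0 cm/s.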